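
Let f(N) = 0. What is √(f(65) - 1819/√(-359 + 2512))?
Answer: I*√1819*2153^(¾)/2153 ≈ 6.2612*I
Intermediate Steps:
√(f(65) - 1819/√(-359 + 2512)) = √(0 - 1819/√(-359 + 2512)) = √(0 - 1819*√2153/2153) = √(-1819*√2153/2153) = I*2153^(¾)*(2153*√1819)/4635409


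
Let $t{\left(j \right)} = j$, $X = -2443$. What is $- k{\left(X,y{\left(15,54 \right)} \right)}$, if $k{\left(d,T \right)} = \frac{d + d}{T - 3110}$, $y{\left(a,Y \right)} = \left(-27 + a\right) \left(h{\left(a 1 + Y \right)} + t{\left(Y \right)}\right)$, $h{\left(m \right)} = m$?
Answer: $- \frac{2443}{2293} \approx -1.0654$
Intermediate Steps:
$y{\left(a,Y \right)} = \left(-27 + a\right) \left(a + 2 Y\right)$ ($y{\left(a,Y \right)} = \left(-27 + a\right) \left(\left(a 1 + Y\right) + Y\right) = \left(-27 + a\right) \left(\left(a + Y\right) + Y\right) = \left(-27 + a\right) \left(\left(Y + a\right) + Y\right) = \left(-27 + a\right) \left(a + 2 Y\right)$)
$k{\left(d,T \right)} = \frac{2 d}{-3110 + T}$
$- k{\left(X,y{\left(15,54 \right)} \right)} = - \frac{2 \left(-2443\right)}{-3110 + \left(\left(-54\right) 54 - 405 + 54 \cdot 15 + 15 \left(54 + 15\right)\right)} = - \frac{2 \left(-2443\right)}{-3110 + \left(-2916 - 405 + 810 + 15 \cdot 69\right)} = - \frac{2 \left(-2443\right)}{-3110 + \left(-2916 - 405 + 810 + 1035\right)} = - \frac{2 \left(-2443\right)}{-3110 - 1476} = - \frac{2 \left(-2443\right)}{-4586} = - \frac{2 \left(-2443\right) \left(-1\right)}{4586} = \left(-1\right) \frac{2443}{2293} = - \frac{2443}{2293}$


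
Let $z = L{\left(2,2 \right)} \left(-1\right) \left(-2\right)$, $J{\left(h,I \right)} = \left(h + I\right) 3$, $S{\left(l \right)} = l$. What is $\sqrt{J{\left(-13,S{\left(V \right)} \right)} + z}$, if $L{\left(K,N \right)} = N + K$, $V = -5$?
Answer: $i \sqrt{46} \approx 6.7823 i$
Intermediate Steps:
$L{\left(K,N \right)} = K + N$
$J{\left(h,I \right)} = 3 I + 3 h$ ($J{\left(h,I \right)} = \left(I + h\right) 3 = 3 I + 3 h$)
$z = 8$ ($z = \left(2 + 2\right) \left(-1\right) \left(-2\right) = 4 \left(-1\right) \left(-2\right) = \left(-4\right) \left(-2\right) = 8$)
$\sqrt{J{\left(-13,S{\left(V \right)} \right)} + z} = \sqrt{\left(3 \left(-5\right) + 3 \left(-13\right)\right) + 8} = \sqrt{\left(-15 - 39\right) + 8} = \sqrt{-54 + 8} = \sqrt{-46} = i \sqrt{46}$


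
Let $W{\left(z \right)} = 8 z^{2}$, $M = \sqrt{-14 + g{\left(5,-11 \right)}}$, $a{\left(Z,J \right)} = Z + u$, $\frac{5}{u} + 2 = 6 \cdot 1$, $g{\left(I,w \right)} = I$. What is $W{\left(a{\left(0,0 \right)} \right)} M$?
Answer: $\frac{75 i}{2} \approx 37.5 i$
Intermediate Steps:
$u = \frac{5}{4}$ ($u = \frac{5}{-2 + 6 \cdot 1} = \frac{5}{-2 + 6} = \frac{5}{4} \approx 1.25$)
$a{\left(Z,J \right)} = \frac{5}{4} + Z$ ($a{\left(Z,J \right)} = Z + \frac{5}{4} = \frac{5}{4} + Z$)
$M = 3 i$ ($M = \sqrt{-14 + 5} = \sqrt{-9} = 3 i \approx 3.0 i$)
$W{\left(a{\left(0,0 \right)} \right)} M = 8 \left(\frac{5}{4} + 0\right)^{2} \cdot 3 i = 8 \left(\frac{5}{4}\right)^{2} \cdot 3 i = 8 \cdot \frac{25}{16} \cdot 3 i = \frac{25 \cdot 3 i}{2} = \frac{75 i}{2}$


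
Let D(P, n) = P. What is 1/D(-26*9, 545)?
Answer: -1/234 ≈ -0.0042735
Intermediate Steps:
1/D(-26*9, 545) = 1/(-26*9) = 1/(-234) = -1/234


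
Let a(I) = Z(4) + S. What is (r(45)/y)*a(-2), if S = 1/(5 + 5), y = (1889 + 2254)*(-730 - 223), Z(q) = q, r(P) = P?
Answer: -123/2632186 ≈ -4.6729e-5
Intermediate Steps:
y = -3948279 (y = 4143*(-953) = -3948279)
S = ⅒ (S = 1/10 = ⅒ ≈ 0.10000)
a(I) = 41/10 (a(I) = 4 + ⅒ = 41/10)
(r(45)/y)*a(-2) = (45/(-3948279))*(41/10) = (45*(-1/3948279))*(41/10) = -15/1316093*41/10 = -123/2632186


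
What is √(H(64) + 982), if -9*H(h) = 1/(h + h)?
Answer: 7*√46174/48 ≈ 31.337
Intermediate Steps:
H(h) = -1/(18*h) (H(h) = -1/(9*(h + h)) = -1/(2*h)/9 = -1/(18*h))
√(H(64) + 982) = √(-1/18/64 + 982) = √(-1/18*1/64 + 982) = √(-1/1152 + 982) = √(1131263/1152) = 7*√46174/48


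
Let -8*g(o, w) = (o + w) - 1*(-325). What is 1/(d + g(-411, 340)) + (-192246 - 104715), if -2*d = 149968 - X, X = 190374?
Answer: -23960298281/80685 ≈ -2.9696e+5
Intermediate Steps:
d = 20203 (d = -(149968 - 1*190374)/2 = -(149968 - 190374)/2 = -½*(-40406) = 20203)
g(o, w) = -325/8 - o/8 - w/8 (g(o, w) = -((o + w) - 1*(-325))/8 = -((o + w) + 325)/8 = -(325 + o + w)/8 = -325/8 - o/8 - w/8)
1/(d + g(-411, 340)) + (-192246 - 104715) = 1/(20203 + (-325/8 - ⅛*(-411) - ⅛*340)) + (-192246 - 104715) = 1/(20203 + (-325/8 + 411/8 - 85/2)) - 296961 = 1/(20203 - 127/4) - 296961 = 1/(80685/4) - 296961 = 4/80685 - 296961 = -23960298281/80685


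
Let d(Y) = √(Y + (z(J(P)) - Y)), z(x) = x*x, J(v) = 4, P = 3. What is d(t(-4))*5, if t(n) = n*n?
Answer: 20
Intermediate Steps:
z(x) = x²
t(n) = n²
d(Y) = 4 (d(Y) = √(Y + (4² - Y)) = √(Y + (16 - Y)) = √16 = 4)
d(t(-4))*5 = 4*5 = 20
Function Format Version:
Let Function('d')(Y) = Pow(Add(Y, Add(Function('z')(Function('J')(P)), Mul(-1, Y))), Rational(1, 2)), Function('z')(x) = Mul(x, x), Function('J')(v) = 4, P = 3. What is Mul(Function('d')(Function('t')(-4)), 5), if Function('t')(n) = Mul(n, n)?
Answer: 20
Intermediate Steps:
Function('z')(x) = Pow(x, 2)
Function('t')(n) = Pow(n, 2)
Function('d')(Y) = 4 (Function('d')(Y) = Pow(Add(Y, Add(Pow(4, 2), Mul(-1, Y))), Rational(1, 2)) = Pow(Add(Y, Add(16, Mul(-1, Y))), Rational(1, 2)) = Pow(16, Rational(1, 2)) = 4)
Mul(Function('d')(Function('t')(-4)), 5) = Mul(4, 5) = 20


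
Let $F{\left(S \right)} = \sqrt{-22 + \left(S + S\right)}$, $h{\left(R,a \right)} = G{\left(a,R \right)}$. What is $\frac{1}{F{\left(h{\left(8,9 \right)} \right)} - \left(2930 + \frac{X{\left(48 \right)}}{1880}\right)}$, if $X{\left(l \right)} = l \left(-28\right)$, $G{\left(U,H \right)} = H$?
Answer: $- \frac{80884885}{236935054637} - \frac{55225 i \sqrt{6}}{473870109274} \approx -0.00034138 - 2.8546 \cdot 10^{-7} i$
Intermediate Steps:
$h{\left(R,a \right)} = R$
$X{\left(l \right)} = - 28 l$
$F{\left(S \right)} = \sqrt{-22 + 2 S}$
$\frac{1}{F{\left(h{\left(8,9 \right)} \right)} - \left(2930 + \frac{X{\left(48 \right)}}{1880}\right)} = \frac{1}{\sqrt{-22 + 2 \cdot 8} - \left(2930 + \frac{\left(-28\right) 48}{1880}\right)} = \frac{1}{\sqrt{-22 + 16} - \left(2930 - \frac{168}{235}\right)} = \frac{1}{\sqrt{-6} - \frac{688382}{235}} = \frac{1}{i \sqrt{6} + \left(-2930 + \frac{168}{235}\right)} = \frac{1}{i \sqrt{6} - \frac{688382}{235}} = \frac{1}{- \frac{688382}{235} + i \sqrt{6}}$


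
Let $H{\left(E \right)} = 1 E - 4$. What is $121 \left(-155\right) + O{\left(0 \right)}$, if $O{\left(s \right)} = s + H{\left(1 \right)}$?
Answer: $-18758$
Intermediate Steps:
$H{\left(E \right)} = -4 + E$ ($H{\left(E \right)} = E - 4 = -4 + E$)
$O{\left(s \right)} = -3 + s$ ($O{\left(s \right)} = s + \left(-4 + 1\right) = s - 3 = -3 + s$)
$121 \left(-155\right) + O{\left(0 \right)} = 121 \left(-155\right) + \left(-3 + 0\right) = -18755 - 3 = -18758$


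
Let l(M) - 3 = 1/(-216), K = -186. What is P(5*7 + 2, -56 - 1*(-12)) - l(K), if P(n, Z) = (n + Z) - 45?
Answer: -11879/216 ≈ -54.995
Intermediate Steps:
P(n, Z) = -45 + Z + n (P(n, Z) = (Z + n) - 45 = -45 + Z + n)
l(M) = 647/216 (l(M) = 3 + 1/(-216) = 3 - 1/216 = 647/216)
P(5*7 + 2, -56 - 1*(-12)) - l(K) = (-45 + (-56 - 1*(-12)) + (5*7 + 2)) - 1*647/216 = (-45 + (-56 + 12) + (35 + 2)) - 647/216 = (-45 - 44 + 37) - 647/216 = -52 - 647/216 = -11879/216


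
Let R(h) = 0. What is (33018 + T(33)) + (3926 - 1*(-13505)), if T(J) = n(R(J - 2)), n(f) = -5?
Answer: 50444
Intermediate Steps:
T(J) = -5
(33018 + T(33)) + (3926 - 1*(-13505)) = (33018 - 5) + (3926 - 1*(-13505)) = 33013 + (3926 + 13505) = 33013 + 17431 = 50444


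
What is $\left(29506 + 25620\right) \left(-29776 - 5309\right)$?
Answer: $-1934095710$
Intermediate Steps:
$\left(29506 + 25620\right) \left(-29776 - 5309\right) = 55126 \left(-35085\right) = -1934095710$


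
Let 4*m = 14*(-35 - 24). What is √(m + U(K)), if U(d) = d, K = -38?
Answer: I*√978/2 ≈ 15.636*I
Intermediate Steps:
m = -413/2 (m = (14*(-35 - 24))/4 = (14*(-59))/4 = (¼)*(-826) = -413/2 ≈ -206.50)
√(m + U(K)) = √(-413/2 - 38) = √(-489/2) = I*√978/2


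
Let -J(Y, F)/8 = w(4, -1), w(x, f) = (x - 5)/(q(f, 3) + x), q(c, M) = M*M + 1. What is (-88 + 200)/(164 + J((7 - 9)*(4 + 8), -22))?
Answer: 49/72 ≈ 0.68056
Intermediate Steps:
q(c, M) = 1 + M**2 (q(c, M) = M**2 + 1 = 1 + M**2)
w(x, f) = (-5 + x)/(10 + x) (w(x, f) = (x - 5)/((1 + 3**2) + x) = (-5 + x)/((1 + 9) + x) = (-5 + x)/(10 + x))
J(Y, F) = 4/7 (J(Y, F) = -8*(-5 + 4)/(10 + 4) = -8*(-1)/14 = -4*(-1)/7 = -8*(-1/14) = 4/7)
(-88 + 200)/(164 + J((7 - 9)*(4 + 8), -22)) = (-88 + 200)/(164 + 4/7) = 112/(1152/7) = 112*(7/1152) = 49/72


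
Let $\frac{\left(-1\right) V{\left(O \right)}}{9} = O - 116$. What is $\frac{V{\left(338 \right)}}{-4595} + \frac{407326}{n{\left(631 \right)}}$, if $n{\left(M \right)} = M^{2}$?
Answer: $\frac{2667188648}{1829549795} \approx 1.4578$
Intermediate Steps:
$V{\left(O \right)} = 1044 - 9 O$ ($V{\left(O \right)} = - 9 \left(O - 116\right) = - 9 \left(-116 + O\right) = 1044 - 9 O$)
$\frac{V{\left(338 \right)}}{-4595} + \frac{407326}{n{\left(631 \right)}} = \frac{1044 - 3042}{-4595} + \frac{407326}{631^{2}} = \left(1044 - 3042\right) \left(- \frac{1}{4595}\right) + \frac{407326}{398161} = \left(-1998\right) \left(- \frac{1}{4595}\right) + 407326 \cdot \frac{1}{398161} = \frac{1998}{4595} + \frac{407326}{398161} = \frac{2667188648}{1829549795}$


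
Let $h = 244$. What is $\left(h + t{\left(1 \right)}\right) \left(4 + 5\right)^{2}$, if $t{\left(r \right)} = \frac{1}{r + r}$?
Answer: $\frac{39609}{2} \approx 19805.0$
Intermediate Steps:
$t{\left(r \right)} = \frac{1}{2 r}$
$\left(h + t{\left(1 \right)}\right) \left(4 + 5\right)^{2} = \left(244 + \frac{1}{2 \cdot 1}\right) \left(4 + 5\right)^{2} = \left(244 + \frac{1}{2} \cdot 1\right) 9^{2} = \left(244 + \frac{1}{2}\right) 81 = \frac{489}{2} \cdot 81 = \frac{39609}{2}$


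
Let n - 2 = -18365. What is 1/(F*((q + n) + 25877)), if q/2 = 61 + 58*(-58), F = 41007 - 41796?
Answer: -1/716412 ≈ -1.3958e-6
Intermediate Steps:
n = -18363 (n = 2 - 18365 = -18363)
F = -789
q = -6606 (q = 2*(61 + 58*(-58)) = 2*(61 - 3364) = 2*(-3303) = -6606)
1/(F*((q + n) + 25877)) = 1/((-789)*((-6606 - 18363) + 25877)) = -1/(789*(-24969 + 25877)) = -1/789/908 = -1/789*1/908 = -1/716412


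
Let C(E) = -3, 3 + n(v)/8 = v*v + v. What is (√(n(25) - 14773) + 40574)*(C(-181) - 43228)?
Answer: -1754054594 - 43231*I*√9597 ≈ -1.7541e+9 - 4.2351e+6*I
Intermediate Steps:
n(v) = -24 + 8*v + 8*v² (n(v) = -24 + 8*(v*v + v) = -24 + 8*(v² + v) = -24 + 8*(v + v²) = -24 + (8*v + 8*v²) = -24 + 8*v + 8*v²)
(√(n(25) - 14773) + 40574)*(C(-181) - 43228) = (√((-24 + 8*25 + 8*25²) - 14773) + 40574)*(-3 - 43228) = (√((-24 + 200 + 8*625) - 14773) + 40574)*(-43231) = (√((-24 + 200 + 5000) - 14773) + 40574)*(-43231) = (√(5176 - 14773) + 40574)*(-43231) = (√(-9597) + 40574)*(-43231) = (I*√9597 + 40574)*(-43231) = (40574 + I*√9597)*(-43231) = -1754054594 - 43231*I*√9597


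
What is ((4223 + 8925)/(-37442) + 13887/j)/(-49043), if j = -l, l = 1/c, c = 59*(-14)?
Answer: -214742256728/918134003 ≈ -233.89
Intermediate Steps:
c = -826
l = -1/826 (l = 1/(-826) = -1/826 ≈ -0.0012107)
j = 1/826 (j = -1*(-1/826) = 1/826 ≈ 0.0012107)
((4223 + 8925)/(-37442) + 13887/j)/(-49043) = ((4223 + 8925)/(-37442) + 13887/(1/826))/(-49043) = (13148*(-1/37442) + 13887*826)*(-1/49043) = (-6574/18721 + 11470662)*(-1/49043) = (214742256728/18721)*(-1/49043) = -214742256728/918134003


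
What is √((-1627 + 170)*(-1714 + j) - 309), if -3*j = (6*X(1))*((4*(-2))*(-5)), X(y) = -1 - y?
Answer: 9*√27949 ≈ 1504.6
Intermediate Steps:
j = 160 (j = -6*(-1 - 1*1)*(4*(-2))*(-5)/3 = -6*(-1 - 1)*(-8*(-5))/3 = -6*(-2)*40/3 = -(-4)*40 = -⅓*(-480) = 160)
√((-1627 + 170)*(-1714 + j) - 309) = √((-1627 + 170)*(-1714 + 160) - 309) = √(-1457*(-1554) - 309) = √(2264178 - 309) = √2263869 = 9*√27949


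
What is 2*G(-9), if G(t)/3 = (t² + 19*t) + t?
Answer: -594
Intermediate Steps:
G(t) = 3*t² + 60*t (G(t) = 3*((t² + 19*t) + t) = 3*(t² + 20*t) = 3*t² + 60*t)
2*G(-9) = 2*(3*(-9)*(20 - 9)) = 2*(3*(-9)*11) = 2*(-297) = -594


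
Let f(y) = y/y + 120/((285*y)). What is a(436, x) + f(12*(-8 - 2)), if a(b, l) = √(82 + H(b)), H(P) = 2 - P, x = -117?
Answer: 284/285 + 4*I*√22 ≈ 0.99649 + 18.762*I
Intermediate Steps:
a(b, l) = √(84 - b) (a(b, l) = √(82 + (2 - b)) = √(84 - b))
f(y) = 1 + 8/(19*y) (f(y) = 1 + 120*(1/(285*y)) = 1 + 8/(19*y))
a(436, x) + f(12*(-8 - 2)) = √(84 - 1*436) + (8/19 + 12*(-8 - 2))/((12*(-8 - 2))) = √(84 - 436) + (8/19 + 12*(-10))/((12*(-10))) = √(-352) + (8/19 - 120)/(-120) = 4*I*√22 - 1/120*(-2272/19) = 4*I*√22 + 284/285 = 284/285 + 4*I*√22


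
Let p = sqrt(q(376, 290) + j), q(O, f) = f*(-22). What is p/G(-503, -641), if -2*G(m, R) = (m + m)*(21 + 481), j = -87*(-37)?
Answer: I*sqrt(3161)/252506 ≈ 0.00022266*I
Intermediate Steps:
q(O, f) = -22*f
j = 3219
G(m, R) = -502*m (G(m, R) = -(m + m)*(21 + 481)/2 = -2*m*502/2 = -502*m)
p = I*sqrt(3161) (p = sqrt(-22*290 + 3219) = sqrt(-6380 + 3219) = sqrt(-3161) = I*sqrt(3161) ≈ 56.223*I)
p/G(-503, -641) = (I*sqrt(3161))/((-502*(-503))) = (I*sqrt(3161))/252506 = (I*sqrt(3161))*(1/252506) = I*sqrt(3161)/252506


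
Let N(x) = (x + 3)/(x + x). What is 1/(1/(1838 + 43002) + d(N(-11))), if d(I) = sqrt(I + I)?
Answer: -493240/16085004789 + 4021251200*sqrt(22)/16085004789 ≈ 1.1726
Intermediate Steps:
N(x) = (3 + x)/(2*x) (N(x) = (3 + x)/((2*x)) = (3 + x)*(1/(2*x)) = (3 + x)/(2*x))
d(I) = sqrt(2)*sqrt(I) (d(I) = sqrt(2*I) = sqrt(2)*sqrt(I))
1/(1/(1838 + 43002) + d(N(-11))) = 1/(1/(1838 + 43002) + sqrt(2)*sqrt((1/2)*(3 - 11)/(-11))) = 1/(1/44840 + sqrt(2)*sqrt((1/2)*(-1/11)*(-8))) = 1/(1/44840 + sqrt(2)*sqrt(4/11)) = 1/(1/44840 + sqrt(2)*(2*sqrt(11)/11)) = 1/(1/44840 + 2*sqrt(22)/11)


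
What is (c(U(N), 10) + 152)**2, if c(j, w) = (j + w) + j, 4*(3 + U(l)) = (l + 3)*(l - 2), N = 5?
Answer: 28224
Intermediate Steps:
U(l) = -3 + (-2 + l)*(3 + l)/4 (U(l) = -3 + ((l + 3)*(l - 2))/4 = -3 + ((3 + l)*(-2 + l))/4 = -3 + ((-2 + l)*(3 + l))/4 = -3 + (-2 + l)*(3 + l)/4)
c(j, w) = w + 2*j
(c(U(N), 10) + 152)**2 = ((10 + 2*(-9/2 + (1/4)*5 + (1/4)*5**2)) + 152)**2 = ((10 + 2*(-9/2 + 5/4 + (1/4)*25)) + 152)**2 = ((10 + 2*(-9/2 + 5/4 + 25/4)) + 152)**2 = ((10 + 2*3) + 152)**2 = ((10 + 6) + 152)**2 = (16 + 152)**2 = 168**2 = 28224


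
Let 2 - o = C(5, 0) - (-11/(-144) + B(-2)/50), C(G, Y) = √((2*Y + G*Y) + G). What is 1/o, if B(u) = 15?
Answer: 1231920/335521 + 518400*√5/335521 ≈ 7.1265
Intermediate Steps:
C(G, Y) = √(G + 2*Y + G*Y)
o = 1711/720 - √5 (o = 2 - (√(5 + 2*0 + 5*0) - (-11/(-144) + 15/50)) = 2 - (√(5 + 0 + 0) - (-11*(-1/144) + 15*(1/50))) = 2 - (√5 - (11/144 + 3/10)) = 2 - (√5 - 1*271/720) = 2 - (√5 - 271/720) = 2 - (-271/720 + √5) = 2 + (271/720 - √5) = 1711/720 - √5 ≈ 0.14032)
1/o = 1/(1711/720 - √5)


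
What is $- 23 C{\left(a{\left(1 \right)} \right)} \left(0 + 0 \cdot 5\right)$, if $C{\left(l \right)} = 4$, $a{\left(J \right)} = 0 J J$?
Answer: $0$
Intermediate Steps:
$a{\left(J \right)} = 0$ ($a{\left(J \right)} = 0 J^{2} = 0$)
$- 23 C{\left(a{\left(1 \right)} \right)} \left(0 + 0 \cdot 5\right) = \left(-23\right) 4 \left(0 + 0 \cdot 5\right) = - 92 \left(0 + 0\right) = \left(-92\right) 0 = 0$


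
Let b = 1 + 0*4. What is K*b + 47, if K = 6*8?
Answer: 95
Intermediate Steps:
K = 48
b = 1 (b = 1 + 0 = 1)
K*b + 47 = 48*1 + 47 = 48 + 47 = 95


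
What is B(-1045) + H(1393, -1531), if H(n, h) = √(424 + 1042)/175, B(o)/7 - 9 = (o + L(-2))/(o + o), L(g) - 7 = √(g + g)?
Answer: 69468/1045 - 7*I/1045 + √1466/175 ≈ 66.695 - 0.0066986*I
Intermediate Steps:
L(g) = 7 + √2*√g (L(g) = 7 + √(g + g) = 7 + √(2*g) = 7 + √2*√g)
B(o) = 63 + 7*(7 + o + 2*I)/(2*o) (B(o) = 63 + 7*((o + (7 + √2*√(-2)))/(o + o)) = 63 + 7*((o + (7 + √2*(I*√2)))/((2*o))) = 63 + 7*((o + (7 + 2*I))*(1/(2*o))) = 63 + 7*((7 + o + 2*I)*(1/(2*o))) = 63 + 7*((7 + o + 2*I)/(2*o)) = 63 + 7*(7 + o + 2*I)/(2*o))
H(n, h) = √1466/175 (H(n, h) = √1466*(1/175) = √1466/175)
B(-1045) + H(1393, -1531) = (7/2)*(7 + 2*I + 19*(-1045))/(-1045) + √1466/175 = (7/2)*(-1/1045)*(7 + 2*I - 19855) + √1466/175 = (7/2)*(-1/1045)*(-19848 + 2*I) + √1466/175 = (69468/1045 - 7*I/1045) + √1466/175 = 69468/1045 - 7*I/1045 + √1466/175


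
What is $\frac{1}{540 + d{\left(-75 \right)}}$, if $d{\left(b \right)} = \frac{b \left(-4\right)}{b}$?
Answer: $\frac{1}{536} \approx 0.0018657$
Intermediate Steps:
$d{\left(b \right)} = -4$ ($d{\left(b \right)} = \frac{\left(-4\right) b}{b} = -4$)
$\frac{1}{540 + d{\left(-75 \right)}} = \frac{1}{540 - 4} = \frac{1}{536}$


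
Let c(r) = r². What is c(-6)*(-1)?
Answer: -36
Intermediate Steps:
c(-6)*(-1) = (-6)²*(-1) = 36*(-1) = -36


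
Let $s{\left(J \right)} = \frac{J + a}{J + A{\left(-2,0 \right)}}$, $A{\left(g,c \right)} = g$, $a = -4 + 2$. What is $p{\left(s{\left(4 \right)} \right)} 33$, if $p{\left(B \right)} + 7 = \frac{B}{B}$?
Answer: $-198$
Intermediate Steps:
$a = -2$
$s{\left(J \right)} = 1$ ($s{\left(J \right)} = \frac{J - 2}{J - 2} = \frac{-2 + J}{-2 + J} = 1$)
$p{\left(B \right)} = -6$ ($p{\left(B \right)} = -7 + \frac{B}{B} = -7 + 1 = -6$)
$p{\left(s{\left(4 \right)} \right)} 33 = \left(-6\right) 33 = -198$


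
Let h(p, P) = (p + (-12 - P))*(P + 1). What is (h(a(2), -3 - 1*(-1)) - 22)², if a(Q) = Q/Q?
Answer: 169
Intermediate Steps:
a(Q) = 1
h(p, P) = (1 + P)*(-12 + p - P) (h(p, P) = (-12 + p - P)*(1 + P) = (1 + P)*(-12 + p - P))
(h(a(2), -3 - 1*(-1)) - 22)² = ((-12 + 1 - (-3 - 1*(-1))² - 13*(-3 - 1*(-1)) + (-3 - 1*(-1))*1) - 22)² = ((-12 + 1 - (-3 + 1)² - 13*(-3 + 1) + (-3 + 1)*1) - 22)² = ((-12 + 1 - 1*(-2)² - 13*(-2) - 2*1) - 22)² = ((-12 + 1 - 1*4 + 26 - 2) - 22)² = ((-12 + 1 - 4 + 26 - 2) - 22)² = (9 - 22)² = (-13)² = 169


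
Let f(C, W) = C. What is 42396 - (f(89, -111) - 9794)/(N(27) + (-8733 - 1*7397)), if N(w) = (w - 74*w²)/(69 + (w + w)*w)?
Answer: 348835410783/8228143 ≈ 42395.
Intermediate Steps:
N(w) = (w - 74*w²)/(69 + 2*w²) (N(w) = (w - 74*w²)/(69 + (2*w)*w) = (w - 74*w²)/(69 + 2*w²))
42396 - (f(89, -111) - 9794)/(N(27) + (-8733 - 1*7397)) = 42396 - (89 - 9794)/(27*(1 - 74*27)/(69 + 2*27²) + (-8733 - 1*7397)) = 42396 - (-9705)/(27*(1 - 1998)/(69 + 2*729) + (-8733 - 7397)) = 42396 - (-9705)/(27*(-1997)/(69 + 1458) - 16130) = 42396 - (-9705)/(27*(-1997)/1527 - 16130) = 42396 - (-9705)/(27*(1/1527)*(-1997) - 16130) = 42396 - (-9705)/(-17973/509 - 16130) = 42396 - (-9705)/(-8228143/509) = 42396 - (-9705)*(-509)/8228143 = 42396 - 1*4939845/8228143 = 42396 - 4939845/8228143 = 348835410783/8228143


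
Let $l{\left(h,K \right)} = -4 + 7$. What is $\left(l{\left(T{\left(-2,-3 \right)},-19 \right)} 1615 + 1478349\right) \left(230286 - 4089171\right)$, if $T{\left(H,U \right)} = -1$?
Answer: $-5723475078690$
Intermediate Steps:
$l{\left(h,K \right)} = 3$
$\left(l{\left(T{\left(-2,-3 \right)},-19 \right)} 1615 + 1478349\right) \left(230286 - 4089171\right) = \left(3 \cdot 1615 + 1478349\right) \left(230286 - 4089171\right) = \left(4845 + 1478349\right) \left(-3858885\right) = 1483194 \left(-3858885\right) = -5723475078690$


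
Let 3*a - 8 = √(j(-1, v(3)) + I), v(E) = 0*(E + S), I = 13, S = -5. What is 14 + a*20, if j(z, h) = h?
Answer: 202/3 + 20*√13/3 ≈ 91.370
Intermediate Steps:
v(E) = 0 (v(E) = 0*(E - 5) = 0*(-5 + E) = 0)
a = 8/3 + √13/3 (a = 8/3 + √(0 + 13)/3 = 8/3 + √13/3 ≈ 3.8685)
14 + a*20 = 14 + (8/3 + √13/3)*20 = 14 + (160/3 + 20*√13/3) = 202/3 + 20*√13/3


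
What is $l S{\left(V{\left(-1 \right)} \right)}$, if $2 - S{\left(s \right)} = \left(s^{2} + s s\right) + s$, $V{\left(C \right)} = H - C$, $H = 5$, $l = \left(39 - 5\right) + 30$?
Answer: $-4864$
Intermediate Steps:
$l = 64$ ($l = 34 + 30 = 64$)
$V{\left(C \right)} = 5 - C$
$S{\left(s \right)} = 2 - s - 2 s^{2}$ ($S{\left(s \right)} = 2 - \left(\left(s^{2} + s s\right) + s\right) = 2 - \left(\left(s^{2} + s^{2}\right) + s\right) = 2 - \left(2 s^{2} + s\right) = 2 - \left(s + 2 s^{2}\right) = 2 - s - 2 s^{2}$)
$l S{\left(V{\left(-1 \right)} \right)} = 64 \left(2 - \left(5 - -1\right) - 2 \left(5 - -1\right)^{2}\right) = 64 \left(2 - \left(5 + 1\right) - 2 \left(5 + 1\right)^{2}\right) = 64 \left(2 - 6 - 2 \cdot 6^{2}\right) = 64 \left(2 - 6 - 72\right) = 64 \left(-76\right) = -4864$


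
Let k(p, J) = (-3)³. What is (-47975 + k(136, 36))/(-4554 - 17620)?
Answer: 24001/11087 ≈ 2.1648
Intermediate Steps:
k(p, J) = -27
(-47975 + k(136, 36))/(-4554 - 17620) = (-47975 - 27)/(-4554 - 17620) = -48002/(-22174) = -48002*(-1/22174) = 24001/11087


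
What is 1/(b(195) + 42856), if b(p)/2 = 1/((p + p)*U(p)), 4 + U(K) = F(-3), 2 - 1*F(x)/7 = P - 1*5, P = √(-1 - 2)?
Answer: 3539489905575/151688379769383601 - 1365*I*√3/151688379769383601 ≈ 2.3334e-5 - 1.5586e-14*I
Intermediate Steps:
P = I*√3 (P = √(-3) = I*√3 ≈ 1.732*I)
F(x) = 49 - 7*I*√3 (F(x) = 14 - 7*(I*√3 - 1*5) = 14 - 7*(I*√3 - 5) = 14 - 7*(-5 + I*√3) = 14 + (35 - 7*I*√3) = 49 - 7*I*√3)
U(K) = 45 - 7*I*√3 (U(K) = -4 + (49 - 7*I*√3) = 45 - 7*I*√3)
b(p) = 1/(p*(45 - 7*I*√3)) (b(p) = 2*(1/((p + p)*(45 - 7*I*√3))) = 2*(1/(((2*p))*(45 - 7*I*√3))) = 2*((1/(2*p))/(45 - 7*I*√3)) = 2*(1/(2*p*(45 - 7*I*√3))) = 1/(p*(45 - 7*I*√3)))
1/(b(195) + 42856) = 1/(1/(195*(45 - 7*I*√3)) + 42856) = 1/(42856 + 1/(195*(45 - 7*I*√3)))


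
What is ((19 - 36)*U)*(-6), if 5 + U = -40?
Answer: -4590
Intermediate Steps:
U = -45 (U = -5 - 40 = -45)
((19 - 36)*U)*(-6) = ((19 - 36)*(-45))*(-6) = -17*(-45)*(-6) = 765*(-6) = -4590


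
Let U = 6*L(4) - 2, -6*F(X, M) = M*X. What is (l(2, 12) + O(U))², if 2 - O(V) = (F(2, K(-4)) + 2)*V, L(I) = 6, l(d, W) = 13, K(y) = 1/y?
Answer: 112225/36 ≈ 3117.4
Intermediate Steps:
F(X, M) = -M*X/6
U = 34 (U = 6*6 - 2 = 36 - 2 = 34)
O(V) = 2 - 25*V/12 (O(V) = 2 - (-⅙*2/(-4) + 2)*V = 2 - (-⅙*(-¼)*2 + 2)*V = 2 - (1/12 + 2)*V = 2 - 25*V/12)
(l(2, 12) + O(U))² = (13 + (2 - 25/12*34))² = (13 + (2 - 425/6))² = (13 - 413/6)² = (-335/6)² = 112225/36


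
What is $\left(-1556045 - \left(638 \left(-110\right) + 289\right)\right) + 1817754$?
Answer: $331600$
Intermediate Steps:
$\left(-1556045 - \left(638 \left(-110\right) + 289\right)\right) + 1817754 = \left(-1556045 - \left(-70180 + 289\right)\right) + 1817754 = \left(-1556045 - -69891\right) + 1817754 = \left(-1556045 + 69891\right) + 1817754 = -1486154 + 1817754 = 331600$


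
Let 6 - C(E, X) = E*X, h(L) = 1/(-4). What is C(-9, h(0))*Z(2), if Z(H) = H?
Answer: 15/2 ≈ 7.5000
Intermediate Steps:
h(L) = -¼
C(E, X) = 6 - E*X
C(-9, h(0))*Z(2) = (6 - 1*(-9)*(-¼))*2 = (6 - 9/4)*2 = (15/4)*2 = 15/2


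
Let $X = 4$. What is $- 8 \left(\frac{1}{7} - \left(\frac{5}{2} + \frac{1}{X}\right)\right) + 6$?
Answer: $\frac{188}{7} \approx 26.857$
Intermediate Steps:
$- 8 \left(\frac{1}{7} - \left(\frac{5}{2} + \frac{1}{X}\right)\right) + 6 = - 8 \left(\frac{1}{7} - \left(\frac{1}{4} + \frac{5}{2}\right)\right) + 6 = - 8 \left(\frac{1}{7} - \frac{11}{4}\right) + 6 = \left(-8\right) \left(- \frac{73}{28}\right) + 6 = \frac{146}{7} + 6 = \frac{188}{7}$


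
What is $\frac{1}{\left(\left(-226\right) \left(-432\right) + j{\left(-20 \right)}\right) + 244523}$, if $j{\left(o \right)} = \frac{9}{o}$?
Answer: $\frac{20}{6843091} \approx 2.9227 \cdot 10^{-6}$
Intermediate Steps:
$\frac{1}{\left(\left(-226\right) \left(-432\right) + j{\left(-20 \right)}\right) + 244523} = \frac{1}{\left(\left(-226\right) \left(-432\right) + \frac{9}{-20}\right) + 244523} = \frac{1}{\left(97632 + 9 \left(- \frac{1}{20}\right)\right) + 244523} = \frac{1}{\left(97632 - \frac{9}{20}\right) + 244523} = \frac{1}{\frac{1952631}{20} + 244523} = \frac{1}{\frac{6843091}{20}} = \frac{20}{6843091}$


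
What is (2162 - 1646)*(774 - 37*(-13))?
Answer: 647580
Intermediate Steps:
(2162 - 1646)*(774 - 37*(-13)) = 516*(774 + 481) = 516*1255 = 647580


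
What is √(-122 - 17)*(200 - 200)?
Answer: 0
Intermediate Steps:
√(-122 - 17)*(200 - 200) = √(-139)*0 = (I*√139)*0 = 0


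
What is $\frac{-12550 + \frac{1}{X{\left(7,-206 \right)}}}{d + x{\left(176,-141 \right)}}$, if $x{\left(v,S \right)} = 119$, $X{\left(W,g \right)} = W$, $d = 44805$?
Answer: $- \frac{87849}{314468} \approx -0.27936$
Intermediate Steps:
$\frac{-12550 + \frac{1}{X{\left(7,-206 \right)}}}{d + x{\left(176,-141 \right)}} = \frac{-12550 + \frac{1}{7}}{44805 + 119} = \frac{-12550 + \frac{1}{7}}{44924} = \left(- \frac{87849}{7}\right) \frac{1}{44924} = - \frac{87849}{314468}$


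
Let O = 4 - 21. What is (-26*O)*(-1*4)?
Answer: -1768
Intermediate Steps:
O = -17
(-26*O)*(-1*4) = (-26*(-17))*(-1*4) = 442*(-4) = -1768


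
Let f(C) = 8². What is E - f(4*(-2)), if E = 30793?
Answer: 30729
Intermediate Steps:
f(C) = 64
E - f(4*(-2)) = 30793 - 1*64 = 30793 - 64 = 30729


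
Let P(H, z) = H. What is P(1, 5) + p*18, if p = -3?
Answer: -53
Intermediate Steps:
P(1, 5) + p*18 = 1 - 3*18 = 1 - 54 = -53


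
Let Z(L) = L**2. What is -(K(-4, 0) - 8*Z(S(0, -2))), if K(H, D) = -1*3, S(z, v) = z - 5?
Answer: 203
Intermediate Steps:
S(z, v) = -5 + z
K(H, D) = -3
-(K(-4, 0) - 8*Z(S(0, -2))) = -(-3 - 8*(-5 + 0)**2) = -(-3 - 8*(-5)**2) = -(-3 - 8*25) = -(-3 - 200) = -1*(-203) = 203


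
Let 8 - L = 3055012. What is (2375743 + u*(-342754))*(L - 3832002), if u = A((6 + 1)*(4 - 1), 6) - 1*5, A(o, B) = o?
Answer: 21407025376926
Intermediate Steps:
L = -3055004 (L = 8 - 1*3055012 = 8 - 3055012 = -3055004)
u = 16 (u = (6 + 1)*(4 - 1) - 1*5 = 7*3 - 5 = 21 - 5 = 16)
(2375743 + u*(-342754))*(L - 3832002) = (2375743 + 16*(-342754))*(-3055004 - 3832002) = (2375743 - 5484064)*(-6887006) = -3108321*(-6887006) = 21407025376926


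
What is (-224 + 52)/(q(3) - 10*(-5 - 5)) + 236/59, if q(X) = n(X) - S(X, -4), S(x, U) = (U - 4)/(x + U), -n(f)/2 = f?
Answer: 2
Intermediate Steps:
n(f) = -2*f
S(x, U) = (-4 + U)/(U + x)
q(X) = -2*X + 8/(-4 + X) (q(X) = -2*X - (-4 - 4)/(-4 + X) = -2*X - (-8)/(-4 + X) = -2*X + 8/(-4 + X))
(-224 + 52)/(q(3) - 10*(-5 - 5)) + 236/59 = (-224 + 52)/(2*(4 - 1*3*(-4 + 3))/(-4 + 3) - 10*(-5 - 5)) + 236/59 = -172/(2*(4 - 1*3*(-1))/(-1) - 10*(-10)) + 236*(1/59) = -172/(2*(-1)*(4 + 3) + 100) + 4 = -172/(2*(-1)*7 + 100) + 4 = -172/(-14 + 100) + 4 = -172/86 + 4 = -172*1/86 + 4 = -2 + 4 = 2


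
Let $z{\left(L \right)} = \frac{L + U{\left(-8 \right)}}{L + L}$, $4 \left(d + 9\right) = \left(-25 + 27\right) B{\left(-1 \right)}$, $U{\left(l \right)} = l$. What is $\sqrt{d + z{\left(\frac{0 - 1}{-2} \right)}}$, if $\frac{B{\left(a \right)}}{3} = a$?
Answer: $3 i \sqrt{2} \approx 4.2426 i$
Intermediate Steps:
$B{\left(a \right)} = 3 a$
$d = - \frac{21}{2}$ ($d = -9 + \frac{\left(-25 + 27\right) 3 \left(-1\right)}{4} = -9 + \frac{2 \left(-3\right)}{4} = -9 + \frac{1}{4} \left(-6\right) = -9 - \frac{3}{2} = - \frac{21}{2} \approx -10.5$)
$z{\left(L \right)} = \frac{-8 + L}{2 L}$ ($z{\left(L \right)} = \frac{L - 8}{L + L} = \frac{-8 + L}{2 L}$)
$\sqrt{d + z{\left(\frac{0 - 1}{-2} \right)}} = \sqrt{- \frac{21}{2} + \frac{-8 + \frac{0 - 1}{-2}}{2 \frac{0 - 1}{-2}}} = \sqrt{- \frac{21}{2} + \frac{-8 - - \frac{1}{2}}{2 \left(\left(- \frac{1}{2}\right) \left(-1\right)\right)}} = \sqrt{- \frac{21}{2} + \frac{\frac{1}{\frac{1}{2}} \left(-8 + \frac{1}{2}\right)}{2}} = \sqrt{- \frac{21}{2} + \frac{1}{2} \cdot 2 \left(- \frac{15}{2}\right)} = \sqrt{- \frac{21}{2} - \frac{15}{2}} = \sqrt{-18} = 3 i \sqrt{2}$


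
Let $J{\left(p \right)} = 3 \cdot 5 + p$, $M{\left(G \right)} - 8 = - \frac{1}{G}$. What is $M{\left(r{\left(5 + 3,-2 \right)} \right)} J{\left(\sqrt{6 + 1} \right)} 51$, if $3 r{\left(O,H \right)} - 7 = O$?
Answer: $5967 + \frac{1989 \sqrt{7}}{5} \approx 7019.5$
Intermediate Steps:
$r{\left(O,H \right)} = \frac{7}{3} + \frac{O}{3}$
$M{\left(G \right)} = 8 - \frac{1}{G}$
$J{\left(p \right)} = 15 + p$
$M{\left(r{\left(5 + 3,-2 \right)} \right)} J{\left(\sqrt{6 + 1} \right)} 51 = \left(8 - \frac{1}{\frac{7}{3} + \frac{5 + 3}{3}}\right) \left(15 + \sqrt{6 + 1}\right) 51 = \left(8 - \frac{1}{\frac{7}{3} + \frac{1}{3} \cdot 8}\right) \left(15 + \sqrt{7}\right) 51 = \left(8 - \frac{1}{\frac{7}{3} + \frac{8}{3}}\right) \left(765 + 51 \sqrt{7}\right) = \left(8 - \frac{1}{5}\right) \left(765 + 51 \sqrt{7}\right) = \frac{39 \left(765 + 51 \sqrt{7}\right)}{5} = 5967 + \frac{1989 \sqrt{7}}{5}$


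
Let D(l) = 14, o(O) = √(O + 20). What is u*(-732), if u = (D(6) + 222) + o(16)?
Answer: -177144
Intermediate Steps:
o(O) = √(20 + O)
u = 242 (u = (14 + 222) + √(20 + 16) = 236 + √36 = 236 + 6 = 242)
u*(-732) = 242*(-732) = -177144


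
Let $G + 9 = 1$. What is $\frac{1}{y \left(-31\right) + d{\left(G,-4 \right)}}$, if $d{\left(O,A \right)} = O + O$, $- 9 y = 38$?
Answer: $\frac{9}{1034} \approx 0.0087041$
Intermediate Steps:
$G = -8$ ($G = -9 + 1 = -8$)
$y = - \frac{38}{9}$ ($y = \left(- \frac{1}{9}\right) 38 = - \frac{38}{9} \approx -4.2222$)
$d{\left(O,A \right)} = 2 O$
$\frac{1}{y \left(-31\right) + d{\left(G,-4 \right)}} = \frac{1}{\left(- \frac{38}{9}\right) \left(-31\right) + 2 \left(-8\right)} = \frac{1}{\frac{1178}{9} - 16} = \frac{1}{\frac{1034}{9}} = \frac{9}{1034}$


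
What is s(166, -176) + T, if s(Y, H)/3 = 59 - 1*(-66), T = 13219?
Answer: 13594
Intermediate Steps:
s(Y, H) = 375 (s(Y, H) = 3*(59 - 1*(-66)) = 3*(59 + 66) = 3*125 = 375)
s(166, -176) + T = 375 + 13219 = 13594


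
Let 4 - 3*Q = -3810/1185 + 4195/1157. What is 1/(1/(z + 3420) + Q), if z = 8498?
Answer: 3268022862/3910391239 ≈ 0.83573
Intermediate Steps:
Q = 328085/274209 (Q = 4/3 - (-3810/1185 + 4195/1157)/3 = 4/3 - (-3810*1/1185 + 4195*(1/1157))/3 = 4/3 - (-254/79 + 4195/1157)/3 = 4/3 - 1/3*37527/91403 = 4/3 - 12509/91403 = 328085/274209 ≈ 1.1965)
1/(1/(z + 3420) + Q) = 1/(1/(8498 + 3420) + 328085/274209) = 1/(1/11918 + 328085/274209) = 1/(3910391239/3268022862) = 3268022862/3910391239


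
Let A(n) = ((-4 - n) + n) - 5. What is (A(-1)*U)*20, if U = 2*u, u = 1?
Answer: -360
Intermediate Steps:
A(n) = -9 (A(n) = -4 - 5 = -9)
U = 2 (U = 2*1 = 2)
(A(-1)*U)*20 = -9*2*20 = -18*20 = -360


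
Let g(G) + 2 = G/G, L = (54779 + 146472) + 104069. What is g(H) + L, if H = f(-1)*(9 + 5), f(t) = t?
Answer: 305319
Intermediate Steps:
H = -14 (H = -(9 + 5) = -1*14 = -14)
L = 305320 (L = 201251 + 104069 = 305320)
g(G) = -1 (g(G) = -2 + G/G = -2 + 1 = -1)
g(H) + L = -1 + 305320 = 305319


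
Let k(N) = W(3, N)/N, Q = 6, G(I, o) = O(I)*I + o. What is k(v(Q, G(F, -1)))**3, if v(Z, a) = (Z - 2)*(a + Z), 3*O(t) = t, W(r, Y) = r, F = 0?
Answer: 27/8000 ≈ 0.0033750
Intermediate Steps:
O(t) = t/3
G(I, o) = o + I**2/3 (G(I, o) = (I/3)*I + o = I**2/3 + o = o + I**2/3)
v(Z, a) = (-2 + Z)*(Z + a)
k(N) = 3/N
k(v(Q, G(F, -1)))**3 = (3/(6**2 - 2*6 - 2*(-1 + (1/3)*0**2) + 6*(-1 + (1/3)*0**2)))**3 = (3/(36 - 12 - 2*(-1 + (1/3)*0) + 6*(-1 + (1/3)*0)))**3 = (3/(36 - 12 - 2*(-1 + 0) + 6*(-1 + 0)))**3 = (3/(36 - 12 - 2*(-1) + 6*(-1)))**3 = (3/(36 - 12 + 2 - 6))**3 = (3/20)**3 = 27/8000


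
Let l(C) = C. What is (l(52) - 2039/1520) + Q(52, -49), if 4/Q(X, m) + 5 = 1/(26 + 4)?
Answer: 11290749/226480 ≈ 49.853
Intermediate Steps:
Q(X, m) = -120/149 (Q(X, m) = 4/(-5 + 1/(26 + 4)) = 4/(-5 + 1/30) = 4/(-149/30) = 4*(-30/149) = -120/149)
(l(52) - 2039/1520) + Q(52, -49) = (52 - 2039/1520) - 120/149 = 77001/1520 - 120/149 = 11290749/226480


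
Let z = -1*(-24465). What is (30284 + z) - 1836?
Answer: 52913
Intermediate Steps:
z = 24465
(30284 + z) - 1836 = (30284 + 24465) - 1836 = 54749 - 1836 = 52913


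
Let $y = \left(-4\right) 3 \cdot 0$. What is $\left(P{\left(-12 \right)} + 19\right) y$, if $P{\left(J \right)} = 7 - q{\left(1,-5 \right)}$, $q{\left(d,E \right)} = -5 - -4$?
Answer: $0$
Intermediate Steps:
$q{\left(d,E \right)} = -1$ ($q{\left(d,E \right)} = -5 + 4 = -1$)
$P{\left(J \right)} = 8$ ($P{\left(J \right)} = 7 - -1 = 7 + 1 = 8$)
$y = 0$ ($y = \left(-12\right) 0 = 0$)
$\left(P{\left(-12 \right)} + 19\right) y = \left(8 + 19\right) 0 = 27 \cdot 0 = 0$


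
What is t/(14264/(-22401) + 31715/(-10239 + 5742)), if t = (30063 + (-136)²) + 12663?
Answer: -2055779598978/258197641 ≈ -7962.0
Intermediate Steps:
t = 61222 (t = (30063 + 18496) + 12663 = 48559 + 12663 = 61222)
t/(14264/(-22401) + 31715/(-10239 + 5742)) = 61222/(14264/(-22401) + 31715/(-10239 + 5742)) = 61222/(14264*(-1/22401) + 31715/(-4497)) = 61222/(-14264/22401 + 31715*(-1/4497)) = 61222/(-14264/22401 - 31715/4497) = 61222/(-258197641/33579099) = 61222*(-33579099/258197641) = -2055779598978/258197641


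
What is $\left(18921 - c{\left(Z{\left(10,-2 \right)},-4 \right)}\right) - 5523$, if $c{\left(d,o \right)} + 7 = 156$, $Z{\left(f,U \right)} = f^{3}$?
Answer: $13249$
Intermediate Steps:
$c{\left(d,o \right)} = 149$ ($c{\left(d,o \right)} = -7 + 156 = 149$)
$\left(18921 - c{\left(Z{\left(10,-2 \right)},-4 \right)}\right) - 5523 = \left(18921 - 149\right) - 5523 = 18772 - 5523 = 13249$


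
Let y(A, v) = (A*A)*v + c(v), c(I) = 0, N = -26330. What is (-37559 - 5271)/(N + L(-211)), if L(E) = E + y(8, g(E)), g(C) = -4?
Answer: 42830/26797 ≈ 1.5983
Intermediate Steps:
y(A, v) = v*A² (y(A, v) = (A*A)*v + 0 = A²*v + 0 = v*A² + 0 = v*A²)
L(E) = -256 + E (L(E) = E - 4*8² = E - 4*64 = E - 256 = -256 + E)
(-37559 - 5271)/(N + L(-211)) = (-37559 - 5271)/(-26330 + (-256 - 211)) = -42830/(-26330 - 467) = -42830/(-26797) = -42830*(-1/26797) = 42830/26797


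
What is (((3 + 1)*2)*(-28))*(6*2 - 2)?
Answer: -2240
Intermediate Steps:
(((3 + 1)*2)*(-28))*(6*2 - 2) = ((4*2)*(-28))*(12 - 2) = (8*(-28))*10 = -224*10 = -2240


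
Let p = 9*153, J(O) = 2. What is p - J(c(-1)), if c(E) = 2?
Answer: 1375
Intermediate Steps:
p = 1377
p - J(c(-1)) = 1377 - 1*2 = 1377 - 2 = 1375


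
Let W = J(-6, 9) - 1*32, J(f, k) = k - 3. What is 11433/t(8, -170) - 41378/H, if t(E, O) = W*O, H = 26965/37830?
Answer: -1383689831991/23837060 ≈ -58048.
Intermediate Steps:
H = 5393/7566 (H = 26965*(1/37830) = 5393/7566 ≈ 0.71279)
J(f, k) = -3 + k
W = -26 (W = (-3 + 9) - 1*32 = 6 - 32 = -26)
t(E, O) = -26*O
11433/t(8, -170) - 41378/H = 11433/((-26*(-170))) - 41378/5393/7566 = 11433/4420 - 41378*7566/5393 = 11433*(1/4420) - 313065948/5393 = 11433/4420 - 313065948/5393 = -1383689831991/23837060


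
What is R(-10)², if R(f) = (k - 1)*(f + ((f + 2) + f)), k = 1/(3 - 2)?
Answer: 0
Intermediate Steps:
k = 1 (k = 1/1 = 1)
R(f) = 0 (R(f) = (1 - 1)*(f + ((f + 2) + f)) = 0*(f + ((2 + f) + f)) = 0*(f + (2 + 2*f)) = 0*(2 + 3*f) = 0)
R(-10)² = 0² = 0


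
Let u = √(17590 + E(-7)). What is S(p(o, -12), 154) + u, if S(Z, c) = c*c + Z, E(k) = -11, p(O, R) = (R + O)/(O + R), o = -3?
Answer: 23717 + √17579 ≈ 23850.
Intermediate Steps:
p(O, R) = 1 (p(O, R) = (O + R)/(O + R) = 1)
S(Z, c) = Z + c² (S(Z, c) = c² + Z = Z + c²)
u = √17579 (u = √(17590 - 11) = √17579 ≈ 132.59)
S(p(o, -12), 154) + u = (1 + 154²) + √17579 = (1 + 23716) + √17579 = 23717 + √17579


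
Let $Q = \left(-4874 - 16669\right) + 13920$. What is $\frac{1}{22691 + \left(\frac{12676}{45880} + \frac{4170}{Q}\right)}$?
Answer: $\frac{29145270}{661327430699} \approx 4.4071 \cdot 10^{-5}$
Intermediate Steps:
$Q = -7623$ ($Q = -21543 + 13920 = -7623$)
$\frac{1}{22691 + \left(\frac{12676}{45880} + \frac{4170}{Q}\right)} = \frac{1}{22691 + \left(\frac{12676}{45880} + \frac{4170}{-7623}\right)} = \frac{1}{22691 + \left(12676 \cdot \frac{1}{45880} + 4170 \left(- \frac{1}{7623}\right)\right)} = \frac{1}{22691 + \left(\frac{3169}{11470} - \frac{1390}{2541}\right)} = \frac{1}{22691 - \frac{7890871}{29145270}} = \frac{1}{\frac{661327430699}{29145270}} = \frac{29145270}{661327430699}$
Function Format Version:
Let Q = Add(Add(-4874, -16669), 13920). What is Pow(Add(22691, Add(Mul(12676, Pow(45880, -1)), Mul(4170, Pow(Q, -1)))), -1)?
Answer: Rational(29145270, 661327430699) ≈ 4.4071e-5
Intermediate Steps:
Q = -7623 (Q = Add(-21543, 13920) = -7623)
Pow(Add(22691, Add(Mul(12676, Pow(45880, -1)), Mul(4170, Pow(Q, -1)))), -1) = Pow(Add(22691, Add(Mul(12676, Pow(45880, -1)), Mul(4170, Pow(-7623, -1)))), -1) = Pow(Add(22691, Add(Mul(12676, Rational(1, 45880)), Mul(4170, Rational(-1, 7623)))), -1) = Pow(Add(22691, Add(Rational(3169, 11470), Rational(-1390, 2541))), -1) = Pow(Add(22691, Rational(-7890871, 29145270)), -1) = Pow(Rational(661327430699, 29145270), -1) = Rational(29145270, 661327430699)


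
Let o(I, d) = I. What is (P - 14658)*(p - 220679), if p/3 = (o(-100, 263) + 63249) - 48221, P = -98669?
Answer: 19933652665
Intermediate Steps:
p = 44784 (p = 3*((-100 + 63249) - 48221) = 3*(63149 - 48221) = 3*14928 = 44784)
(P - 14658)*(p - 220679) = (-98669 - 14658)*(44784 - 220679) = -113327*(-175895) = 19933652665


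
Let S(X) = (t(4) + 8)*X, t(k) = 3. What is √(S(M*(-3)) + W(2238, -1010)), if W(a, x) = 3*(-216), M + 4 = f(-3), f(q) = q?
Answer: I*√417 ≈ 20.421*I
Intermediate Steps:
M = -7 (M = -4 - 3 = -7)
W(a, x) = -648
S(X) = 11*X (S(X) = (3 + 8)*X = 11*X)
√(S(M*(-3)) + W(2238, -1010)) = √(11*(-7*(-3)) - 648) = √(11*21 - 648) = √(231 - 648) = √(-417) = I*√417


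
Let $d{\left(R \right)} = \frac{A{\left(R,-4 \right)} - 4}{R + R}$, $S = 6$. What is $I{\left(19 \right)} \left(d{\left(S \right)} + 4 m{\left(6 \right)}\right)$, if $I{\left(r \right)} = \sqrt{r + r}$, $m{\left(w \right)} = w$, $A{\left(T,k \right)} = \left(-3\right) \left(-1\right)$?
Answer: $\frac{287 \sqrt{38}}{12} \approx 147.43$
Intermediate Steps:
$A{\left(T,k \right)} = 3$
$d{\left(R \right)} = - \frac{1}{2 R}$ ($d{\left(R \right)} = \frac{3 - 4}{R + R} = - \frac{1}{2 R}$)
$I{\left(r \right)} = \sqrt{2} \sqrt{r}$ ($I{\left(r \right)} = \sqrt{2 r} = \sqrt{2} \sqrt{r}$)
$I{\left(19 \right)} \left(d{\left(S \right)} + 4 m{\left(6 \right)}\right) = \sqrt{2} \sqrt{19} \left(- \frac{1}{2 \cdot 6} + 4 \cdot 6\right) = \sqrt{38} \left(\left(- \frac{1}{2}\right) \frac{1}{6} + 24\right) = \sqrt{38} \left(- \frac{1}{12} + 24\right) = \sqrt{38} \cdot \frac{287}{12} = \frac{287 \sqrt{38}}{12}$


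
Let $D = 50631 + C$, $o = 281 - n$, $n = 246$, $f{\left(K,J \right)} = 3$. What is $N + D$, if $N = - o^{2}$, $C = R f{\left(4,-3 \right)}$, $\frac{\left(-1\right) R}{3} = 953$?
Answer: $40829$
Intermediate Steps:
$R = -2859$ ($R = \left(-3\right) 953 = -2859$)
$C = -8577$ ($C = \left(-2859\right) 3 = -8577$)
$o = 35$ ($o = 281 - 246 = 35$)
$D = 42054$ ($D = 50631 - 8577 = 42054$)
$N = -1225$ ($N = - 35^{2} = \left(-1\right) 1225 = -1225$)
$N + D = -1225 + 42054 = 40829$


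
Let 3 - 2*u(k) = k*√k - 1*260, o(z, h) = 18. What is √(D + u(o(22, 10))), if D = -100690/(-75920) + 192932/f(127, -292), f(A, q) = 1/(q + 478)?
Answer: 3*√(57455117368922 - 43228848*√2)/3796 ≈ 5990.4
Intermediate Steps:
f(A, q) = 1/(478 + q)
u(k) = 263/2 - k^(3/2)/2 (u(k) = 3/2 - (k*√k - 1*260)/2 = 3/2 - (k^(3/2) - 260)/2 = 3/2 - (-260 + k^(3/2))/2 = 3/2 + (130 - k^(3/2)/2) = 263/2 - k^(3/2)/2)
D = 272441602453/7592 (D = -100690/(-75920) + 192932/(1/(478 - 292)) = -100690*(-1/75920) + 192932/(1/186) = 10069/7592 + 192932/(1/186) = 10069/7592 + 192932*186 = 10069/7592 + 35885352 = 272441602453/7592 ≈ 3.5885e+7)
√(D + u(o(22, 10))) = √(272441602453/7592 + (263/2 - 27*√2)) = √(272442600801/7592 - 27*√2)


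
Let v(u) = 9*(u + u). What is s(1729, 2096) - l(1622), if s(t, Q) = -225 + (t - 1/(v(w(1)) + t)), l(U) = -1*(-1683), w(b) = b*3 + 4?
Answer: -332046/1855 ≈ -179.00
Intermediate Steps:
w(b) = 4 + 3*b (w(b) = 3*b + 4 = 4 + 3*b)
v(u) = 18*u (v(u) = 9*(2*u) = 18*u)
l(U) = 1683
s(t, Q) = -225 + t - 1/(126 + t) (s(t, Q) = -225 + (t - 1/(18*(4 + 3*1) + t)) = -225 + (t - 1/(18*(4 + 3) + t)) = -225 + (t - 1/(18*7 + t)) = -225 + (t - 1/(126 + t)) = -225 + t - 1/(126 + t))
s(1729, 2096) - l(1622) = (-28351 + 1729² - 99*1729)/(126 + 1729) - 1*1683 = (-28351 + 2989441 - 171171)/1855 - 1683 = (1/1855)*2789919 - 1683 = 2789919/1855 - 1683 = -332046/1855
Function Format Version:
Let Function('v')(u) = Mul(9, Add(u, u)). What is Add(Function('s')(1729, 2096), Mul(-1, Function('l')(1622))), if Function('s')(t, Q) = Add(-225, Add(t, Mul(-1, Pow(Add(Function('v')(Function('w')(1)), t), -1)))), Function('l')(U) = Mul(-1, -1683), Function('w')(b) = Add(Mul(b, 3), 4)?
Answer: Rational(-332046, 1855) ≈ -179.00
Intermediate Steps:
Function('w')(b) = Add(4, Mul(3, b)) (Function('w')(b) = Add(Mul(3, b), 4) = Add(4, Mul(3, b)))
Function('v')(u) = Mul(18, u) (Function('v')(u) = Mul(9, Mul(2, u)) = Mul(18, u))
Function('l')(U) = 1683
Function('s')(t, Q) = Add(-225, t, Mul(-1, Pow(Add(126, t), -1))) (Function('s')(t, Q) = Add(-225, Add(t, Mul(-1, Pow(Add(Mul(18, Add(4, Mul(3, 1))), t), -1)))) = Add(-225, Add(t, Mul(-1, Pow(Add(Mul(18, Add(4, 3)), t), -1)))) = Add(-225, Add(t, Mul(-1, Pow(Add(Mul(18, 7), t), -1)))) = Add(-225, Add(t, Mul(-1, Pow(Add(126, t), -1)))) = Add(-225, t, Mul(-1, Pow(Add(126, t), -1))))
Add(Function('s')(1729, 2096), Mul(-1, Function('l')(1622))) = Add(Mul(Pow(Add(126, 1729), -1), Add(-28351, Pow(1729, 2), Mul(-99, 1729))), Mul(-1, 1683)) = Add(Mul(Pow(1855, -1), Add(-28351, 2989441, -171171)), -1683) = Add(Mul(Rational(1, 1855), 2789919), -1683) = Add(Rational(2789919, 1855), -1683) = Rational(-332046, 1855)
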